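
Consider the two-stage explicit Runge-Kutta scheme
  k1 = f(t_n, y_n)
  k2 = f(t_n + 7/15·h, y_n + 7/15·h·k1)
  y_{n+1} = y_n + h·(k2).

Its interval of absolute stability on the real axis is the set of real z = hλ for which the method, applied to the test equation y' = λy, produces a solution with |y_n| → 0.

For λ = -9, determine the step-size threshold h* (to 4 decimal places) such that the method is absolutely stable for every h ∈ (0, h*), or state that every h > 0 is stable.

(-2.1429,0); λ=-9 ⇒ h* = (15/7)/9 = 0.2381.

With y'=λy (z=hλ):
  k1=λy_n ⇒ h·k1=z·y_n;  k2=λ(1+7/15z)y_n ⇒ h·k2=z(1+7/15z)y_n
  y_{n+1}/y_n = 1 + z(1+7/15z) = 1 + z + 7/15z²
  Hence R(z) = 1 + z + 7/15z².

Boundary: |R(x)|=1, x<0.
x=-1.63: |R|=0.6099
R=1: x+7/15x²=0 ⇒ x=−15/7=-2.1429; min R=1−1/(4·7/15)=0.4643>−1
Confirm numerically:
  x=-1.695: |R|=0.64575 <1
  x=-1.636: |R|=0.61303 <1
  x=-1.474: |R|=0.53992 <1
  x=-1.368: |R|=0.50533 <1
  x=-2.386: |R|=1.27073 >1
  x=-2.254: |R|=1.11691 >1
  x=-2.252: |R|=1.11470 >1
So |R|<1 on (-2.1429, 0).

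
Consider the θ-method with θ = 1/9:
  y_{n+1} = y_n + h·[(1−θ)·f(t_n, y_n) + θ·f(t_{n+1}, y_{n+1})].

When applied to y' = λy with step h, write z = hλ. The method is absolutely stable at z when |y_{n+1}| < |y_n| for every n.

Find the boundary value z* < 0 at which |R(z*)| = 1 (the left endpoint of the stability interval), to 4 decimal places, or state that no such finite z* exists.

With y'=λy (z=hλ):
  y_{n+1} = y_n + z·[8/9·y_n + 1/9·y_{n+1}] ⇒ (1 − 1/9z)y_{n+1} = (1 + 8/9z)y_n
  Hence R(z) = (1 + 8/9z)/(1 − 1/9z).

Solve |R(x)|<1 on ℝ⁻.
x=-1: |R|=0.1000
R=−1: 1+8/9x = −1+1/9x ⇒ -7/9x=2 ⇒ x=2/(-7/9)=-2.5714
Confirm numerically:
  x=-2.396: |R|=0.89224 <1
  x=-1.196: |R|=0.05571 <1
  x=-1.051: |R|=0.05890 <1
  x=-3.046: |R|=1.27578 >1
  x=-2.944: |R|=1.21835 >1
Stable set (-2.5714, 0).

z* = -2.5714.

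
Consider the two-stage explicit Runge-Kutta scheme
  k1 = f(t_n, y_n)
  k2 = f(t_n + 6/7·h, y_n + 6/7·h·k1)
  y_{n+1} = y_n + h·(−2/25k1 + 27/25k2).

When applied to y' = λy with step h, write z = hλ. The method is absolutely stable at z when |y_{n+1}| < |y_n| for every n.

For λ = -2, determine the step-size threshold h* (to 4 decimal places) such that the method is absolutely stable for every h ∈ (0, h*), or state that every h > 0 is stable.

(-1.0802,0); λ=-2 ⇒ h* = (175/162)/2 = 0.5401.

On y'=λy, z=hλ:
  k1=λy_n ⇒ h·k1=z·y_n;  k2=λ(1+6/7z)y_n ⇒ h·k2=z(1+6/7z)y_n
  y_{n+1}/y_n = 1 − 2/25z + 27/25z(1+6/7z) = 1 + z + 162/175z²
  so R(z) = 1 + z + 162/175z².

Find x<0 with |R(x)|<1.
x=-0.43: |R|=0.7412
R=1: x+162/175x²=0 ⇒ x=−175/162=-1.0802; min R=1−1/(4·162/175)=0.7299>−1
Confirm numerically:
  x=-0.824: |R|=0.80454 <1
  x=-0.735: |R|=0.76509 <1
  x=-0.549: |R|=0.73001 <1
  x=-0.548: |R|=0.73000 <1
  x=-1.672: |R|=1.91591 >1
  x=-1.563: |R|=1.69849 >1
Stable set (-1.0802, 0).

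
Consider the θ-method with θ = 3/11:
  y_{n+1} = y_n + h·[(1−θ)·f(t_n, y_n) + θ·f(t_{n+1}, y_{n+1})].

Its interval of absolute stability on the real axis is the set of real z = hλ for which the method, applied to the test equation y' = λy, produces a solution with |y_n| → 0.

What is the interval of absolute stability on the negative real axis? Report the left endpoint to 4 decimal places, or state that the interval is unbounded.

z∈(-4.4000,0).

Set f=λy, z=hλ:
  y_{n+1} = y_n + z·[8/11·y_n + 3/11·y_{n+1}] ⇒ (1 − 3/11z)y_{n+1} = (1 + 8/11z)y_n
  Hence R(z) = (1 + 8/11z)/(1 − 3/11z).

Find x<0 with |R(x)|<1.
x=-1.13: |R|=0.1362
R=−1: 1+8/11x = −1+3/11x ⇒ -5/11x=2 ⇒ x=2/(-5/11)=-4.4000
Confirm numerically:
  x=-3.767: |R|=0.85808 <1
  x=-3.518: |R|=0.79540 <1
  x=-2.183: |R|=0.36834 <1
  x=-1.903: |R|=0.25280 <1
  x=-4.849: |R|=1.08788 >1
  x=-4.817: |R|=1.08192 >1
  x=-4.684: |R|=1.05668 >1
Stable set (-4.4000, 0).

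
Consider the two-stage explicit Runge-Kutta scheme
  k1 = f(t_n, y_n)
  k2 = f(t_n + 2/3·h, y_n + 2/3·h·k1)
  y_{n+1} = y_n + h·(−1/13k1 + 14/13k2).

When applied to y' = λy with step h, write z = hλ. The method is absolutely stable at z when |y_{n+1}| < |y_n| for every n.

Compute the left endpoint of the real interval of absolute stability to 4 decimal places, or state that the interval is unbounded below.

Test eqn y'=λy, z=hλ:
  k1=λy_n ⇒ h·k1=z·y_n;  k2=λ(1+2/3z)y_n ⇒ h·k2=z(1+2/3z)y_n
  y_{n+1}/y_n = 1 − 1/13z + 14/13z(1+2/3z) = 1 + z + 28/39z²
  so R(z) = 1 + z + 28/39z².

Need |R(x)|<1, x<0.
x=-1.31: |R|=0.9221
R=1: x+28/39x²=0 ⇒ x=−39/28=-1.3929; min R=1−1/(4·28/39)=0.6518>−1
Confirm numerically:
  x=-1.357: |R|=0.96507 <1
  x=-1.305: |R|=0.91768 <1
  x=-0.561: |R|=0.66495 <1
  x=-1.806: |R|=1.53569 >1
  x=-1.547: |R|=1.17120 >1
Stable set (-1.3929, 0).

left endpoint -1.3929.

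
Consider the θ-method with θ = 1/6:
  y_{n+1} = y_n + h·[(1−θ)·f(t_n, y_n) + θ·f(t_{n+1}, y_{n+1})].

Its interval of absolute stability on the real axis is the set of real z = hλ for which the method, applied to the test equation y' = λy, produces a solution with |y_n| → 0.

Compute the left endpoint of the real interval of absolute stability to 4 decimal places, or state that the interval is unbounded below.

z* = -3.0000.

Test eqn y'=λy, z=hλ:
  y_{n+1} = y_n + z·[5/6·y_n + 1/6·y_{n+1}] ⇒ (1 − 1/6z)y_{n+1} = (1 + 5/6z)y_n
  ⇒ R(z) = (1 + 5/6z)/(1 − 1/6z).

Boundary: |R(x)|=1, x<0.
x=-1.67: |R|=0.3064
R=−1: 1+5/6x = −1+1/6x ⇒ -2/3x=2 ⇒ x=2/(-2/3)=-3.0000
Confirm numerically:
  x=-2.691: |R|=0.85778 <1
  x=-2.209: |R|=0.61457 <1
  x=-2.180: |R|=0.59902 <1
  x=-1.558: |R|=0.23684 <1
  x=-3.369: |R|=1.15754 >1
  x=-3.321: |R|=1.13775 >1
Interval (-3.0000, 0).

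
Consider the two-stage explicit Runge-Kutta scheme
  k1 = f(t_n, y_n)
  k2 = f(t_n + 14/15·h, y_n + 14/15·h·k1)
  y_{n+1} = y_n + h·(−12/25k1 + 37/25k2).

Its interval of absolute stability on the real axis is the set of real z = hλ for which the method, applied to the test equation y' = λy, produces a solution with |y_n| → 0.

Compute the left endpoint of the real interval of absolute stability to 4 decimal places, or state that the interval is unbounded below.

With y'=λy (z=hλ):
  k1=λy_n ⇒ h·k1=z·y_n;  k2=λ(1+14/15z)y_n ⇒ h·k2=z(1+14/15z)y_n
  y_{n+1}/y_n = 1 − 12/25z + 37/25z(1+14/15z) = 1 + z + 518/375z²
  Hence R(z) = 1 + z + 518/375z².

Find x<0 with |R(x)|<1.
x=-1.65: |R|=3.1107
R=1: x+518/375x²=0 ⇒ x=−375/518=-0.7239; min R=1−1/(4·518/375)=0.8190>−1
Confirm numerically:
  x=-0.622: |R|=0.91242 <1
  x=-0.620: |R|=0.91098 <1
  x=-0.519: |R|=0.85308 <1
  x=-0.484: |R|=0.83959 <1
  x=-1.322: |R|=2.09213 >1
  x=-0.744: |R|=1.02062 >1
Stable set (-0.7239, 0).

z* = -0.7239.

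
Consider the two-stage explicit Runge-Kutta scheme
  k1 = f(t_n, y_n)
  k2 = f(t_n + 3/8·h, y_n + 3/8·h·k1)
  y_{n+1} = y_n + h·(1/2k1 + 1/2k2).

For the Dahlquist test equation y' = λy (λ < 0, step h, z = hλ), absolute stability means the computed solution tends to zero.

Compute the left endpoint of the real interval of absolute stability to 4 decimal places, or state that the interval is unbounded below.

left endpoint -5.3333.

Test eqn y'=λy, z=hλ:
  k1=λy_n ⇒ h·k1=z·y_n;  k2=λ(1+3/8z)y_n ⇒ h·k2=z(1+3/8z)y_n
  y_{n+1}/y_n = 1 + 1/2z + 1/2z(1+3/8z) = 1 + z + 3/16z²
  Hence R(z) = 1 + z + 3/16z².

Find x<0 with |R(x)|<1.
x=-1.18: |R|=0.0811
R=1: x+3/16x²=0 ⇒ x=−16/3=-5.3333; min R=1−1/(4·3/16)=-0.3333>−1
Confirm numerically:
  x=-5.023: |R|=0.70772 <1
  x=-3.316: |R|=0.25428 <1
  x=-2.780: |R|=0.33092 <1
  x=-5.667: |R|=1.35454 >1
  x=-5.550: |R|=1.22547 >1
  x=-5.412: |R|=1.07983 >1
Stable set (-5.3333, 0).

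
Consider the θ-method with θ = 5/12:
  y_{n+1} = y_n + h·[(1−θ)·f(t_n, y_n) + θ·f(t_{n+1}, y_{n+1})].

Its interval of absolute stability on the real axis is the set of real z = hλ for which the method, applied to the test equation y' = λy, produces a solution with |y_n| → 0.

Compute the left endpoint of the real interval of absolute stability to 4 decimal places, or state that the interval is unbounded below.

With y'=λy (z=hλ):
  y_{n+1} = y_n + z·[7/12·y_n + 5/12·y_{n+1}] ⇒ (1 − 5/12z)y_{n+1} = (1 + 7/12z)y_n
  ⇒ R(z) = (1 + 7/12z)/(1 − 5/12z).

Boundary: |R(x)|=1, x<0.
x=-0.44: |R|=0.6282
R=−1: 1+7/12x = −1+5/12x ⇒ -1/6x=2 ⇒ x=2/(-1/6)=-12.0000
Confirm numerically:
  x=-10.672: |R|=0.95936 <1
  x=-10.054: |R|=0.93750 <1
  x=-6.716: |R|=0.76814 <1
  x=-5.063: |R|=0.62819 <1
  x=-12.541: |R|=1.01448 >1
  x=-12.405: |R|=1.01094 >1
  x=-12.119: |R|=1.00328 >1
So |R|<1 on (-12.0000, 0).

left endpoint -12.0000.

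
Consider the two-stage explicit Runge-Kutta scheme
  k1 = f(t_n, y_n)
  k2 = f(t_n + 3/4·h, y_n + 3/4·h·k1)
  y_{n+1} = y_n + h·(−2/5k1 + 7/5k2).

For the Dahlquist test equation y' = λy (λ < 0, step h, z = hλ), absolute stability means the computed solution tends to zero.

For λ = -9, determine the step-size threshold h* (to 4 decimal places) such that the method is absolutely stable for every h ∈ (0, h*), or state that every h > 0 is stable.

(-0.9524,0); λ=-9 ⇒ h* = (20/21)/9 = 0.1058.

On y'=λy, z=hλ:
  k1=λy_n ⇒ h·k1=z·y_n;  k2=λ(1+3/4z)y_n ⇒ h·k2=z(1+3/4z)y_n
  y_{n+1}/y_n = 1 − 2/5z + 7/5z(1+3/4z) = 1 + z + 21/20z²
  Hence R(z) = 1 + z + 21/20z².

Boundary: |R(x)|=1, x<0.
x=-1.02: |R|=1.0724
R=1: x+21/20x²=0 ⇒ x=−20/21=-0.9524; min R=1−1/(4·21/20)=0.7619>−1
Confirm numerically:
  x=-0.812: |R|=0.88031 <1
  x=-0.657: |R|=0.79623 <1
  x=-0.595: |R|=0.77673 <1
  x=-1.439: |R|=1.73526 >1
  x=-1.214: |R|=1.33349 >1
Stable set (-0.9524, 0).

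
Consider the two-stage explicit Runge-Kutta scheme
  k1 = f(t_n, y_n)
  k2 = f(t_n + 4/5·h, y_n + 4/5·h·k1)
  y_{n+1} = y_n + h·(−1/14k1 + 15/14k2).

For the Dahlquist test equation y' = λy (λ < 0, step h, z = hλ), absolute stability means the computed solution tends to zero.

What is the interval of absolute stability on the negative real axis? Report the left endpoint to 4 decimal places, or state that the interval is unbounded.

z∈(-1.1667,0).

With y'=λy (z=hλ):
  k1=λy_n ⇒ h·k1=z·y_n;  k2=λ(1+4/5z)y_n ⇒ h·k2=z(1+4/5z)y_n
  y_{n+1}/y_n = 1 − 1/14z + 15/14z(1+4/5z) = 1 + z + 6/7z²
  Hence R(z) = 1 + z + 6/7z².

Solve |R(x)|<1 on ℝ⁻.
x=-1.64: |R|=1.6654
R=1: x+6/7x²=0 ⇒ x=−7/6=-1.1667; min R=1−1/(4·6/7)=0.7083>−1
Confirm numerically:
  x=-0.682: |R|=0.71668 <1
  x=-0.650: |R|=0.71214 <1
  x=-0.637: |R|=0.71080 <1
  x=-1.729: |R|=1.83338 >1
  x=-1.410: |R|=1.29409 >1
  x=-1.344: |R|=1.20429 >1
So |R|<1 on (-1.1667, 0).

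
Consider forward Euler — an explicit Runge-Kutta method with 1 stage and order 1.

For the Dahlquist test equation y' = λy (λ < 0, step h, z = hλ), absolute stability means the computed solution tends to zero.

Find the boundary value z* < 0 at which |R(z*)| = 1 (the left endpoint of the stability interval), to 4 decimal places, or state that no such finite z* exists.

z* = -2.0000.

With y'=λy (z=hλ):
  order 1, 1-stage ⇒ R(z)=1+z
  (e.g. R(-1.49)=-0.49000, |R|=0.49000)

Boundary: |R(x)|=1, x<0.
x=-1.49: |R|=0.4900
|R(-2.01)|=1.0100 |R(-0.64)|=0.3600 |R(-0.62)|=0.3800
Bisect:
  x_lo=-2.4469 |R|=1.4469  x_hi=-0.3652 |R|=0.6348
  mid=-1.40607 |R|=0.40607 →hi
  mid=-1.92649 |R|=0.92649 →hi
  mid=-2.18670 |R|=1.18670 →lo
  mid=-2.05660 |R|=1.05660 →lo
  mid=-1.99154 |R|=0.99154 →hi
  mid=-2.02407 |R|=1.02407 →lo
  mid=-2.00781 |R|=1.00781 →lo
  mid=-1.99968 |R|=0.99968 →hi
  mid=-2.00374 |R|=1.00374 →lo
  ...
  [-2.00006,-1.99993] ⇒ x*=-2.0000
So |R|<1 on (-2.0000, 0).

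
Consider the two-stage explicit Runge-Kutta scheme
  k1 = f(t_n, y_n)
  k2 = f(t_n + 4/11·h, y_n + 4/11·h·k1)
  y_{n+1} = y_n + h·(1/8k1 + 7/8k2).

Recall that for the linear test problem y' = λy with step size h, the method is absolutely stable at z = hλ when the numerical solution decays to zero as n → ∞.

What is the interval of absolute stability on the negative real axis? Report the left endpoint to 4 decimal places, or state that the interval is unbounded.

z∈(-3.1429,0).

On y'=λy, z=hλ:
  k1=λy_n ⇒ h·k1=z·y_n;  k2=λ(1+4/11z)y_n ⇒ h·k2=z(1+4/11z)y_n
  y_{n+1}/y_n = 1 + 1/8z + 7/8z(1+4/11z) = 1 + z + 7/22z²
  Hence R(z) = 1 + z + 7/22z².

Solve |R(x)|<1 on ℝ⁻.
x=-1.53: |R|=0.2148
R=1: x+7/22x²=0 ⇒ x=−22/7=-3.1429; min R=1−1/(4·7/22)=0.2143>−1
Confirm numerically:
  x=-2.958: |R|=0.82602 <1
  x=-2.467: |R|=0.46948 <1
  x=-2.108: |R|=0.30589 <1
  x=-3.495: |R|=1.39160 >1
  x=-3.343: |R|=1.21289 >1
  x=-3.256: |R|=1.11722 >1
Interval (-3.1429, 0).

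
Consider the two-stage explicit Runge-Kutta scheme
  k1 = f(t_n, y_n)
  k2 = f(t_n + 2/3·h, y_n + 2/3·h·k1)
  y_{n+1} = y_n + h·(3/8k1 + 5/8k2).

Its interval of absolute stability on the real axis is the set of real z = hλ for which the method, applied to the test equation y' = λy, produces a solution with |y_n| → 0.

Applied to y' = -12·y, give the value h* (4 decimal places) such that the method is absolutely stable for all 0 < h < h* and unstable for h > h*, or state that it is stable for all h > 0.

With y'=λy (z=hλ):
  k1=λy_n ⇒ h·k1=z·y_n;  k2=λ(1+2/3z)y_n ⇒ h·k2=z(1+2/3z)y_n
  y_{n+1}/y_n = 1 + 3/8z + 5/8z(1+2/3z) = 1 + z + 5/12z²
  so R(z) = 1 + z + 5/12z².

Need |R(x)|<1, x<0.
x=-1.51: |R|=0.4400
R=1: x+5/12x²=0 ⇒ x=−12/5=-2.4000; min R=1−1/(4·5/12)=0.4000>−1
Confirm numerically:
  x=-2.278: |R|=0.88420 <1
  x=-2.003: |R|=0.66867 <1
  x=-1.502: |R|=0.43800 <1
  x=-1.294: |R|=0.40368 <1
  x=-2.661: |R|=1.28938 >1
  x=-2.529: |R|=1.13593 >1
Stable set (-2.4000, 0).

(-2.4000,0); λ=-12 ⇒ h* = (12/5)/12 = 0.2000.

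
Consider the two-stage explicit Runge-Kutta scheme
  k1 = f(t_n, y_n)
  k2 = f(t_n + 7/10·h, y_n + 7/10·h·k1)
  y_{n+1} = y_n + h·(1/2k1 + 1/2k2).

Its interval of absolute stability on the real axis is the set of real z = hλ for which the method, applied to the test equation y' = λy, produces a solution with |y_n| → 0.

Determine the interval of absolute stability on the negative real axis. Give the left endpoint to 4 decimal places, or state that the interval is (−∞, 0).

z∈(-2.8571,0).

Test eqn y'=λy, z=hλ:
  k1=λy_n ⇒ h·k1=z·y_n;  k2=λ(1+7/10z)y_n ⇒ h·k2=z(1+7/10z)y_n
  y_{n+1}/y_n = 1 + 1/2z + 1/2z(1+7/10z) = 1 + z + 7/20z²
  Hence R(z) = 1 + z + 7/20z².

Find x<0 with |R(x)|<1.
x=-0.33: |R|=0.7081
R=1: x+7/20x²=0 ⇒ x=−20/7=-2.8571; min R=1−1/(4·7/20)=0.2857>−1
Confirm numerically:
  x=-2.043: |R|=0.41785 <1
  x=-2.012: |R|=0.40485 <1
  x=-2.005: |R|=0.40201 <1
  x=-1.285: |R|=0.29293 <1
  x=-3.107: |R|=1.27171 >1
  x=-3.094: |R|=1.25649 >1
  x=-2.935: |R|=1.07998 >1
Stable set (-2.8571, 0).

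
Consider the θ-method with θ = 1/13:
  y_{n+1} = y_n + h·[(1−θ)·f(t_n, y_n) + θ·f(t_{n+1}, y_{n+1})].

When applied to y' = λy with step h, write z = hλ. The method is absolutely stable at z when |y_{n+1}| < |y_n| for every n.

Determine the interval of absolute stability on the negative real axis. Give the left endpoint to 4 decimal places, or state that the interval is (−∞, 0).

z∈(-2.3636,0).

With y'=λy (z=hλ):
  y_{n+1} = y_n + z·[12/13·y_n + 1/13·y_{n+1}] ⇒ (1 − 1/13z)y_{n+1} = (1 + 12/13z)y_n
  Hence R(z) = (1 + 12/13z)/(1 − 1/13z).

Solve |R(x)|<1 on ℝ⁻.
x=-0.84: |R|=0.2110
R=−1: 1+12/13x = −1+1/13x ⇒ -11/13x=2 ⇒ x=2/(-11/13)=-2.3636
Confirm numerically:
  x=-2.256: |R|=0.92239 <1
  x=-2.059: |R|=0.77748 <1
  x=-1.914: |R|=0.66837 <1
  x=-1.139: |R|=0.04725 <1
  x=-2.705: |R|=1.23910 >1
  x=-2.640: |R|=1.19437 >1
Stable set (-2.3636, 0).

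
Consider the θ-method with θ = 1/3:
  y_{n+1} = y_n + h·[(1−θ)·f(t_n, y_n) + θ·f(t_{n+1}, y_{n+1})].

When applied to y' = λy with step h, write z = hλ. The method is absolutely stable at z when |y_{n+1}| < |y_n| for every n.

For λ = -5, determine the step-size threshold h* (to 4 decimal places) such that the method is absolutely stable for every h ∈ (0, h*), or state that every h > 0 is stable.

Test eqn y'=λy, z=hλ:
  y_{n+1} = y_n + z·[2/3·y_n + 1/3·y_{n+1}] ⇒ (1 − 1/3z)y_{n+1} = (1 + 2/3z)y_n
  so R(z) = (1 + 2/3z)/(1 − 1/3z).

Find x<0 with |R(x)|<1.
x=-0.99: |R|=0.2556
R=−1: 1+2/3x = −1+1/3x ⇒ -1/3x=2 ⇒ x=2/(-1/3)=-6.0000
Confirm numerically:
  x=-5.392: |R|=0.92755 <1
  x=-4.978: |R|=0.87190 <1
  x=-2.780: |R|=0.44291 <1
  x=-6.284: |R|=1.03059 >1
  x=-6.132: |R|=1.01445 >1
  x=-6.078: |R|=1.00859 >1
Interval (-6.0000, 0).

(-6.0000,0); λ=-5 ⇒ h* = (6)/5 = 1.2000.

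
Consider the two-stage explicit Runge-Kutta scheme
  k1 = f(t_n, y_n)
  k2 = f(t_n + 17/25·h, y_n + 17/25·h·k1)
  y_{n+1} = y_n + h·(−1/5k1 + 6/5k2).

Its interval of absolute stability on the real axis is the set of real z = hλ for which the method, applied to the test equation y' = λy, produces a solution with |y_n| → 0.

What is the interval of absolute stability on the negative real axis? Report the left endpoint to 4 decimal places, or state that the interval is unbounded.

(-1.2255, 0).

On y'=λy, z=hλ:
  k1=λy_n ⇒ h·k1=z·y_n;  k2=λ(1+17/25z)y_n ⇒ h·k2=z(1+17/25z)y_n
  y_{n+1}/y_n = 1 − 1/5z + 6/5z(1+17/25z) = 1 + z + 102/125z²
  Hence R(z) = 1 + z + 102/125z².

Solve |R(x)|<1 on ℝ⁻.
x=-1.15: |R|=0.9292
R=1: x+102/125x²=0 ⇒ x=−125/102=-1.2255; min R=1−1/(4·102/125)=0.6936>−1
Confirm numerically:
  x=-1.149: |R|=0.92828 <1
  x=-1.075: |R|=0.86799 <1
  x=-0.725: |R|=0.70391 <1
  x=-1.728: |R|=1.70856 >1
  x=-1.406: |R|=1.20710 >1
  x=-1.366: |R|=1.15662 >1
Interval (-1.2255, 0).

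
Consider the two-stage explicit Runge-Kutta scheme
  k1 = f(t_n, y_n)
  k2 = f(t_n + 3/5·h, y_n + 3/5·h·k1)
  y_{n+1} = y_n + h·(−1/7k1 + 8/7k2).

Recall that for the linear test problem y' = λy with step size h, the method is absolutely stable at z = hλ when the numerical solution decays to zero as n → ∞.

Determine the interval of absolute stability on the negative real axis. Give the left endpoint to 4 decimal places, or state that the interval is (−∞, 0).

Test eqn y'=λy, z=hλ:
  k1=λy_n ⇒ h·k1=z·y_n;  k2=λ(1+3/5z)y_n ⇒ h·k2=z(1+3/5z)y_n
  y_{n+1}/y_n = 1 − 1/7z + 8/7z(1+3/5z) = 1 + z + 24/35z²
  so R(z) = 1 + z + 24/35z².

Find x<0 with |R(x)|<1.
x=-1.38: |R|=0.9259
R=1: x+24/35x²=0 ⇒ x=−35/24=-1.4583; min R=1−1/(4·24/35)=0.6354>−1
Confirm numerically:
  x=-1.309: |R|=0.86596 <1
  x=-1.151: |R|=0.75743 <1
  x=-0.801: |R|=0.63895 <1
  x=-1.981: |R|=1.70999 >1
  x=-1.487: |R|=1.02923 >1
Interval (-1.4583, 0).

(-1.4583, 0).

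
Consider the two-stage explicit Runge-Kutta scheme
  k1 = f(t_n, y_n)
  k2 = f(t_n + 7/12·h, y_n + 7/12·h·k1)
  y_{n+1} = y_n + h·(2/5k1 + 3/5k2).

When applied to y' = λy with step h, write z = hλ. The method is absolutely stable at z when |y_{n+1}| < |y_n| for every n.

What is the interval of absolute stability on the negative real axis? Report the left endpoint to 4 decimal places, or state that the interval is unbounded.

z∈(-2.8571,0).

With y'=λy (z=hλ):
  k1=λy_n ⇒ h·k1=z·y_n;  k2=λ(1+7/12z)y_n ⇒ h·k2=z(1+7/12z)y_n
  y_{n+1}/y_n = 1 + 2/5z + 3/5z(1+7/12z) = 1 + z + 7/20z²
  R(z) = 1 + z + 7/20z².

Find x<0 with |R(x)|<1.
x=-0.72: |R|=0.4614
R=1: x+7/20x²=0 ⇒ x=−20/7=-2.8571; min R=1−1/(4·7/20)=0.2857>−1
Confirm numerically:
  x=-2.590: |R|=0.75783 <1
  x=-2.486: |R|=0.67707 <1
  x=-2.406: |R|=0.62009 <1
  x=-3.417: |R|=1.66956 >1
  x=-3.179: |R|=1.35811 >1
Interval (-2.8571, 0).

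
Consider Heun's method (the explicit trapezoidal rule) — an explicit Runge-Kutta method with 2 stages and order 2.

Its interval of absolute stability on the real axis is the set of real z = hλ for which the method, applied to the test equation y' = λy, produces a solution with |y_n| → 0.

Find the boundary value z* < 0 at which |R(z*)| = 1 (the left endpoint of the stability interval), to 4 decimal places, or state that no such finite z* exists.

left endpoint -2.0000.

Test eqn y'=λy, z=hλ:
  order 2, 2-stage ⇒ R(z)=1+z+z^2/2
  (e.g. R(-1.58)=0.66820, |R|=0.66820)

Solve |R(x)|<1 on ℝ⁻.
x=-1.58: |R|=0.6682
|R(-1.65)|=0.7112 |R(-1.41)|=0.5840 |R(-0.89)|=0.5061
Bisect:
  x_lo=-2.5974 |R|=1.7758  x_hi=-0.1854 |R|=0.8318
  mid=-1.39139 |R|=0.57659 →hi
  mid=-1.99439 |R|=0.99440 →hi
  mid=-2.29589 |R|=1.33966 →lo
  mid=-2.14514 |R|=1.15567 →lo
  mid=-2.06976 |R|=1.07220 →lo
  mid=-2.03208 |R|=1.03259 →lo
  mid=-2.01323 |R|=1.01332 →lo
  mid=-2.00381 |R|=1.00382 →lo
  mid=-1.99910 |R|=0.99910 →hi
  ...
  [-2.00013,-1.99998] ⇒ x*=-2.0000
Stable set (-2.0000, 0).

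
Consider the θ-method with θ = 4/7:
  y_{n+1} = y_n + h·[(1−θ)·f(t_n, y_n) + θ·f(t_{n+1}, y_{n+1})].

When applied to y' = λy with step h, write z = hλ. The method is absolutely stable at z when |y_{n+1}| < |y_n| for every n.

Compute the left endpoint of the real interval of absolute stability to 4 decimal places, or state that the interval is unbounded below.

unbounded; (−∞, 0).

With y'=λy (z=hλ):
  y_{n+1} = y_n + z·[3/7·y_n + 4/7·y_{n+1}] ⇒ (1 − 4/7z)y_{n+1} = (1 + 3/7z)y_n
  R(z) = (1 + 3/7z)/(1 − 4/7z).

Need |R(x)|<1, x<0.
x=-0.32: |R|=0.7295
x=-2: |R|=0.0667
x=-10: |R|=0.4894
x=-100: |R|=0.7199
θ=4/7≥1/2 ⇒ |1+3/7x|<|1−4/7x| ∀x<0 ⇒ interval (−∞,0).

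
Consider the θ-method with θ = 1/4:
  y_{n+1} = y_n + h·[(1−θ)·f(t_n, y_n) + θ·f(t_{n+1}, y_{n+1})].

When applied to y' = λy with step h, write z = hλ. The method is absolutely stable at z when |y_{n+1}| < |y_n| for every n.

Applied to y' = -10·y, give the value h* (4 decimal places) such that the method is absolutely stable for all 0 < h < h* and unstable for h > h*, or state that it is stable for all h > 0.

(-4.0000,0); λ=-10 ⇒ h* = (4)/10 = 0.4000.

Test eqn y'=λy, z=hλ:
  y_{n+1} = y_n + z·[3/4·y_n + 1/4·y_{n+1}] ⇒ (1 − 1/4z)y_{n+1} = (1 + 3/4z)y_n
  ⇒ R(z) = (1 + 3/4z)/(1 − 1/4z).

Find x<0 with |R(x)|<1.
x=-0.71: |R|=0.3970
R=−1: 1+3/4x = −1+1/4x ⇒ -1/2x=2 ⇒ x=2/(-1/2)=-4.0000
Confirm numerically:
  x=-2.890: |R|=0.67779 <1
  x=-2.158: |R|=0.40175 <1
  x=-1.758: |R|=0.22126 <1
  x=-4.494: |R|=1.11632 >1
  x=-4.105: |R|=1.02591 >1
  x=-4.029: |R|=1.00722 >1
So |R|<1 on (-4.0000, 0).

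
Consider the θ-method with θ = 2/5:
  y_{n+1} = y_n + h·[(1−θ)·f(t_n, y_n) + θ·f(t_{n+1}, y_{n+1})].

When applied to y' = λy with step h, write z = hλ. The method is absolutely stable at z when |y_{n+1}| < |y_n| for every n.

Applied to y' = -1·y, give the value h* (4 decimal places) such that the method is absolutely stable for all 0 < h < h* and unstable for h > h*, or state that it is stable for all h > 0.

With y'=λy (z=hλ):
  y_{n+1} = y_n + z·[3/5·y_n + 2/5·y_{n+1}] ⇒ (1 − 2/5z)y_{n+1} = (1 + 3/5z)y_n
  Hence R(z) = (1 + 3/5z)/(1 − 2/5z).

Boundary: |R(x)|=1, x<0.
x=-0.91: |R|=0.3328
R=−1: 1+3/5x = −1+2/5x ⇒ -1/5x=2 ⇒ x=2/(-1/5)=-10.0000
Confirm numerically:
  x=-7.864: |R|=0.89695 <1
  x=-7.363: |R|=0.86632 <1
  x=-5.345: |R|=0.70331 <1
  x=-4.066: |R|=0.54813 <1
  x=-10.452: |R|=1.01745 >1
  x=-10.307: |R|=1.01199 >1
So |R|<1 on (-10.0000, 0).

(-10.0000,0); λ=-1 ⇒ h* = (10)/1 = 10.0000.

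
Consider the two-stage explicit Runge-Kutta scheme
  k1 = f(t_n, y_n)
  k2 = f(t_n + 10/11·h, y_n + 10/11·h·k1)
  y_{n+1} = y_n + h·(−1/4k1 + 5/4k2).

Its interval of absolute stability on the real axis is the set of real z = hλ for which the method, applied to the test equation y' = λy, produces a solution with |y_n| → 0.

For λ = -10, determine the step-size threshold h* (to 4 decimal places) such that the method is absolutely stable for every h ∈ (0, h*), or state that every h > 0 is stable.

On y'=λy, z=hλ:
  k1=λy_n ⇒ h·k1=z·y_n;  k2=λ(1+10/11z)y_n ⇒ h·k2=z(1+10/11z)y_n
  y_{n+1}/y_n = 1 − 1/4z + 5/4z(1+10/11z) = 1 + z + 25/22z²
  so R(z) = 1 + z + 25/22z².

Boundary: |R(x)|=1, x<0.
x=-1.29: |R|=1.6010
R=1: x+25/22x²=0 ⇒ x=−22/25=-0.8800; min R=1−1/(4·25/22)=0.7800>−1
Confirm numerically:
  x=-0.591: |R|=0.80591 <1
  x=-0.532: |R|=0.78962 <1
  x=-0.490: |R|=0.78284 <1
  x=-0.383: |R|=0.78369 <1
  x=-1.417: |R|=1.86469 >1
  x=-1.396: |R|=1.81856 >1
  x=-0.912: |R|=1.03316 >1
Interval (-0.8800, 0).

(-0.8800,0); λ=-10 ⇒ h* = (22/25)/10 = 0.0880.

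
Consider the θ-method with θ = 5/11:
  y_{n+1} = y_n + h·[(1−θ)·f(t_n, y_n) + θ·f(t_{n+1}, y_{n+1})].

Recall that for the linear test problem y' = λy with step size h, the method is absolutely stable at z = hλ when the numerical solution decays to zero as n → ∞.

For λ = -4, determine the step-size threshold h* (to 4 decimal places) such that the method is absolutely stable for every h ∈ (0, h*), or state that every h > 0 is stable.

Set f=λy, z=hλ:
  y_{n+1} = y_n + z·[6/11·y_n + 5/11·y_{n+1}] ⇒ (1 − 5/11z)y_{n+1} = (1 + 6/11z)y_n
  R(z) = (1 + 6/11z)/(1 − 5/11z).

Boundary: |R(x)|=1, x<0.
x=-1.42: |R|=0.1370
R=−1: 1+6/11x = −1+5/11x ⇒ -1/11x=2 ⇒ x=2/(-1/11)=-22.0000
Confirm numerically:
  x=-20.885: |R|=0.99034 <1
  x=-12.686: |R|=0.87486 <1
  x=-12.618: |R|=0.87337 <1
  x=-22.285: |R|=1.00233 >1
  x=-22.192: |R|=1.00157 >1
So |R|<1 on (-22.0000, 0).

(-22.0000,0); λ=-4 ⇒ h* = (22)/4 = 5.5000.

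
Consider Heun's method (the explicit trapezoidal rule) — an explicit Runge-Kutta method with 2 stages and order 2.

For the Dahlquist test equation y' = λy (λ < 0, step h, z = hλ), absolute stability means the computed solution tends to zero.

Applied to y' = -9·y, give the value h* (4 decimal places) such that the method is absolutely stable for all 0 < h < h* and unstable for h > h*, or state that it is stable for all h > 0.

On y'=λy, z=hλ:
  order 2, 2-stage ⇒ R(z)=1+z+z^2/2
  (e.g. R(-1.75)=0.78125, |R|=0.78125)

Solve |R(x)|<1 on ℝ⁻.
x=-1.75: |R|=0.7812
|R(-2.17)|=1.1845 |R(-2.04)|=1.0408 |R(-0.8)|=0.5200
Bisect:
  x_lo=-2.4048 |R|=1.4867  x_hi=-0.0608 |R|=0.9411
  mid=-1.23277 |R|=0.52709 →hi
  mid=-1.81877 |R|=0.83519 →hi
  mid=-2.11177 |R|=1.11802 →lo
  mid=-1.96527 |R|=0.96588 →hi
  mid=-2.03852 |R|=1.03927 →lo
  mid=-2.00190 |R|=1.00190 →lo
  mid=-1.98359 |R|=0.98372 →hi
  mid=-1.99274 |R|=0.99277 →hi
  mid=-1.99732 |R|=0.99732 →hi
  mid=-1.99961 |R|=0.99961 →hi
  ...
  [-2.00004,-1.99990] ⇒ x*=-2.0000
Interval (-2.0000, 0).

(-2.0000,0); λ=-9 ⇒ h* = 0.2222.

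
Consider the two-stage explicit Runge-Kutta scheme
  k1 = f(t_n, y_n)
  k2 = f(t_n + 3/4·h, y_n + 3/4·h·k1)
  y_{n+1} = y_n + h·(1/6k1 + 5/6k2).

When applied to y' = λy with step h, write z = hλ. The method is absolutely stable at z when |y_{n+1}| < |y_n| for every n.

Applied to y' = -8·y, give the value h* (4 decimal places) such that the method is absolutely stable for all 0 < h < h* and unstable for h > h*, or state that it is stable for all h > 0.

(-1.6000,0); λ=-8 ⇒ h* = (8/5)/8 = 0.2000.

On y'=λy, z=hλ:
  k1=λy_n ⇒ h·k1=z·y_n;  k2=λ(1+3/4z)y_n ⇒ h·k2=z(1+3/4z)y_n
  y_{n+1}/y_n = 1 + 1/6z + 5/6z(1+3/4z) = 1 + z + 5/8z²
  so R(z) = 1 + z + 5/8z².

Boundary: |R(x)|=1, x<0.
x=-0.41: |R|=0.6951
R=1: x+5/8x²=0 ⇒ x=−8/5=-1.6000; min R=1−1/(4·5/8)=0.6000>−1
Confirm numerically:
  x=-1.429: |R|=0.84728 <1
  x=-1.390: |R|=0.81756 <1
  x=-1.023: |R|=0.63108 <1
  x=-0.980: |R|=0.62025 <1
  x=-2.083: |R|=1.62881 >1
  x=-2.017: |R|=1.52568 >1
So |R|<1 on (-1.6000, 0).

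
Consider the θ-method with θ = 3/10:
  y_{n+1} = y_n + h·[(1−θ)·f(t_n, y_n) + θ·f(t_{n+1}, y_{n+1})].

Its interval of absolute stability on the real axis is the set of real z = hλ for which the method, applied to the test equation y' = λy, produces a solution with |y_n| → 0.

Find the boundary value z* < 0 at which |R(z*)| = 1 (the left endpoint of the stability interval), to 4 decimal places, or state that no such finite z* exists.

With y'=λy (z=hλ):
  y_{n+1} = y_n + z·[7/10·y_n + 3/10·y_{n+1}] ⇒ (1 − 3/10z)y_{n+1} = (1 + 7/10z)y_n
  so R(z) = (1 + 7/10z)/(1 − 3/10z).

Find x<0 with |R(x)|<1.
x=-0.51: |R|=0.5577
R=−1: 1+7/10x = −1+3/10x ⇒ -2/5x=2 ⇒ x=2/(-2/5)=-5.0000
Confirm numerically:
  x=-4.559: |R|=0.92550 <1
  x=-4.049: |R|=0.82824 <1
  x=-2.131: |R|=0.29995 <1
  x=-5.467: |R|=1.07075 >1
  x=-5.304: |R|=1.04693 >1
Interval (-5.0000, 0).

left endpoint -5.0000.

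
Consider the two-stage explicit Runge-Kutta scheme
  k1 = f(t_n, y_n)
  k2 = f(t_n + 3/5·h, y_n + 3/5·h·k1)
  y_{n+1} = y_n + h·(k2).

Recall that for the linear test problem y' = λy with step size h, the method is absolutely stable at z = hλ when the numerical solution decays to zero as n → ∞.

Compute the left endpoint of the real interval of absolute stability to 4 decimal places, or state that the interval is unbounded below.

Set f=λy, z=hλ:
  k1=λy_n ⇒ h·k1=z·y_n;  k2=λ(1+3/5z)y_n ⇒ h·k2=z(1+3/5z)y_n
  y_{n+1}/y_n = 1 + z(1+3/5z) = 1 + z + 3/5z²
  so R(z) = 1 + z + 3/5z².

Need |R(x)|<1, x<0.
x=-0.58: |R|=0.6218
R=1: x+3/5x²=0 ⇒ x=−5/3=-1.6667; min R=1−1/(4·3/5)=0.5833>−1
Confirm numerically:
  x=-1.394: |R|=0.77194 <1
  x=-1.378: |R|=0.76133 <1
  x=-1.191: |R|=0.66009 <1
  x=-0.855: |R|=0.58361 <1
  x=-2.233: |R|=1.75877 >1
  x=-2.230: |R|=1.75374 >1
  x=-1.877: |R|=1.23688 >1
Stable set (-1.6667, 0).

z* = -1.6667.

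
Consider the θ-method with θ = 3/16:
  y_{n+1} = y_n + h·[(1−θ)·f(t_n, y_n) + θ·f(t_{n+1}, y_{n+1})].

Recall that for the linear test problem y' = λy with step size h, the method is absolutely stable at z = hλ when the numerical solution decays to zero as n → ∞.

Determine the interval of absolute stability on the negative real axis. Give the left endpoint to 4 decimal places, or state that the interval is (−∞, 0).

With y'=λy (z=hλ):
  y_{n+1} = y_n + z·[13/16·y_n + 3/16·y_{n+1}] ⇒ (1 − 3/16z)y_{n+1} = (1 + 13/16z)y_n
  R(z) = (1 + 13/16z)/(1 − 3/16z).

Find x<0 with |R(x)|<1.
x=-1.29: |R|=0.0388
R=−1: 1+13/16x = −1+3/16x ⇒ -5/8x=2 ⇒ x=2/(-5/8)=-3.2000
Confirm numerically:
  x=-3.125: |R|=0.97044 <1
  x=-2.265: |R|=0.58982 <1
  x=-2.189: |R|=0.55200 <1
  x=-2.074: |R|=0.49329 <1
  x=-3.688: |R|=1.18031 >1
  x=-3.476: |R|=1.10443 >1
  x=-3.258: |R|=1.02250 >1
So |R|<1 on (-3.2000, 0).

z∈(-3.2000,0).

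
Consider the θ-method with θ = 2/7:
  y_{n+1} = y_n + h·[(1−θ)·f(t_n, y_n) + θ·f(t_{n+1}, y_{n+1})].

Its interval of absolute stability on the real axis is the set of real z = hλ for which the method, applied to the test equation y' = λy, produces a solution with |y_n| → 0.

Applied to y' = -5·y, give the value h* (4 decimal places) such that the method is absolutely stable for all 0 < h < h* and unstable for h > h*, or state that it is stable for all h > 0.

Set f=λy, z=hλ:
  y_{n+1} = y_n + z·[5/7·y_n + 2/7·y_{n+1}] ⇒ (1 − 2/7z)y_{n+1} = (1 + 5/7z)y_n
  ⇒ R(z) = (1 + 5/7z)/(1 − 2/7z).

Boundary: |R(x)|=1, x<0.
x=-1.15: |R|=0.1344
R=−1: 1+5/7x = −1+2/7x ⇒ -3/7x=2 ⇒ x=2/(-3/7)=-4.6667
Confirm numerically:
  x=-3.428: |R|=0.73181 <1
  x=-2.964: |R|=0.60489 <1
  x=-2.726: |R|=0.53244 <1
  x=-2.040: |R|=0.28881 <1
  x=-5.249: |R|=1.09984 >1
  x=-5.178: |R|=1.08838 >1
  x=-4.708: |R|=1.00755 >1
Interval (-4.6667, 0).

(-4.6667,0); λ=-5 ⇒ h* = (14/3)/5 = 0.9333.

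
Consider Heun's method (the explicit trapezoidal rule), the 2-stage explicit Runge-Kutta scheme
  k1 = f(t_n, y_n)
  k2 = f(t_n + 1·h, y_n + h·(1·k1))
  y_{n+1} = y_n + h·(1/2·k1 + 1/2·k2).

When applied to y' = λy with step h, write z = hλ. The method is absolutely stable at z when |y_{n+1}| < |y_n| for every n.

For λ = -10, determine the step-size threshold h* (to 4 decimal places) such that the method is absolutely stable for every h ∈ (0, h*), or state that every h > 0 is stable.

(-2.0000,0); λ=-10 ⇒ h* = 0.2000.

Test eqn y'=λy, z=hλ:
  order 2, 2-stage ⇒ R(z)=1+z+z^2/2
  (e.g. R(-1.45)=0.60125, |R|=0.60125)

Find x<0 with |R(x)|<1.
x=-1.45: |R|=0.6013
|R(-1.94)|=0.9418 |R(-1.8)|=0.8200
Bisect:
  x_lo=-2.5733 |R|=1.7376  x_hi=-0.3392 |R|=0.7183
  mid=-1.45624 |R|=0.60408 →hi
  mid=-2.01477 |R|=1.01487 →lo
  mid=-1.73551 |R|=0.77048 →hi
  mid=-1.87514 |R|=0.88293 →hi
  mid=-1.94495 |R|=0.94647 →hi
  mid=-1.97986 |R|=0.98006 →hi
  mid=-1.99731 |R|=0.99732 →hi
  mid=-2.00604 |R|=1.00606 →lo
  mid=-2.00168 |R|=1.00168 →lo
  ...
  [-2.00004,-1.99990] ⇒ x*=-2.0000
Interval (-2.0000, 0).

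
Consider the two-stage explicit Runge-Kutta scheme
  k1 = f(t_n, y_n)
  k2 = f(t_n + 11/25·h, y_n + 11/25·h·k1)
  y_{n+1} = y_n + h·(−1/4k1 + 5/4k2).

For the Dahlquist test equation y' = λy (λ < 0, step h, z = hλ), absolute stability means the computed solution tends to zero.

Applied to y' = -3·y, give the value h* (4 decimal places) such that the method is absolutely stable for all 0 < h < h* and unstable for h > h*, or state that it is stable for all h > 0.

(-1.8182,0); λ=-3 ⇒ h* = (20/11)/3 = 0.6061.

Set f=λy, z=hλ:
  k1=λy_n ⇒ h·k1=z·y_n;  k2=λ(1+11/25z)y_n ⇒ h·k2=z(1+11/25z)y_n
  y_{n+1}/y_n = 1 − 1/4z + 5/4z(1+11/25z) = 1 + z + 11/20z²
  ⇒ R(z) = 1 + z + 11/20z².

Find x<0 with |R(x)|<1.
x=-0.96: |R|=0.5469
R=1: x+11/20x²=0 ⇒ x=−20/11=-1.8182; min R=1−1/(4·11/20)=0.5455>−1
Confirm numerically:
  x=-1.451: |R|=0.70697 <1
  x=-1.271: |R|=0.61749 <1
  x=-1.225: |R|=0.60034 <1
  x=-1.051: |R|=0.55653 <1
  x=-2.378: |R|=1.73219 >1
  x=-2.253: |R|=1.53880 >1
So |R|<1 on (-1.8182, 0).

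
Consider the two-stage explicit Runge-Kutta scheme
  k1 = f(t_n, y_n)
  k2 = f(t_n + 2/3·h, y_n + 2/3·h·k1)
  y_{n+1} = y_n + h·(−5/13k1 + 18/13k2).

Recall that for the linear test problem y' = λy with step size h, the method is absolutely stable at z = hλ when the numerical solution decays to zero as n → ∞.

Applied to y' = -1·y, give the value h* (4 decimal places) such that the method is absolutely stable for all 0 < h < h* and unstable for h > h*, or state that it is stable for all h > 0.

(-1.0833,0); λ=-1 ⇒ h* = (13/12)/1 = 1.0833.

With y'=λy (z=hλ):
  k1=λy_n ⇒ h·k1=z·y_n;  k2=λ(1+2/3z)y_n ⇒ h·k2=z(1+2/3z)y_n
  y_{n+1}/y_n = 1 − 5/13z + 18/13z(1+2/3z) = 1 + z + 12/13z²
  ⇒ R(z) = 1 + z + 12/13z².

Solve |R(x)|<1 on ℝ⁻.
x=-0.77: |R|=0.7773
R=1: x+12/13x²=0 ⇒ x=−13/12=-1.0833; min R=1−1/(4·12/13)=0.7292>−1
Confirm numerically:
  x=-1.020: |R|=0.94037 <1
  x=-0.967: |R|=0.89616 <1
  x=-0.940: |R|=0.87563 <1
  x=-0.903: |R|=0.84969 <1
  x=-1.318: |R|=1.28550 >1
  x=-1.117: |R|=1.03471 >1
Interval (-1.0833, 0).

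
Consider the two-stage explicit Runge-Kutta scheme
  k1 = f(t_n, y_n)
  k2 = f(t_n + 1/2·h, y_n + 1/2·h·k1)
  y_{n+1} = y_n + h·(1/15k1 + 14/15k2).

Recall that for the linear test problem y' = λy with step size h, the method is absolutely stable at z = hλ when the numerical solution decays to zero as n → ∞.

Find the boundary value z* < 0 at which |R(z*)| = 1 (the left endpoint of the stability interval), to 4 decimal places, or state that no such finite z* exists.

z* = -2.1429.

With y'=λy (z=hλ):
  k1=λy_n ⇒ h·k1=z·y_n;  k2=λ(1+1/2z)y_n ⇒ h·k2=z(1+1/2z)y_n
  y_{n+1}/y_n = 1 + 1/15z + 14/15z(1+1/2z) = 1 + z + 7/15z²
  R(z) = 1 + z + 7/15z².

Boundary: |R(x)|=1, x<0.
x=-1.22: |R|=0.4746
R=1: x+7/15x²=0 ⇒ x=−15/7=-2.1429; min R=1−1/(4·7/15)=0.4643>−1
Confirm numerically:
  x=-2.023: |R|=0.88685 <1
  x=-1.633: |R|=0.61145 <1
  x=-1.411: |R|=0.51810 <1
  x=-2.665: |R|=1.64937 >1
  x=-2.598: |R|=1.55182 >1
Stable set (-2.1429, 0).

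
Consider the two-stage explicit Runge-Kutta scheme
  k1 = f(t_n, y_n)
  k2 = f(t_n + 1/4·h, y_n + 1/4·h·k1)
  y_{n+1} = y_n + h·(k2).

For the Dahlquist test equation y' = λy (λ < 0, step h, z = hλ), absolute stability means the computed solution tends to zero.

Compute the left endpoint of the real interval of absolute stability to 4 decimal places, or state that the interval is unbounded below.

Test eqn y'=λy, z=hλ:
  k1=λy_n ⇒ h·k1=z·y_n;  k2=λ(1+1/4z)y_n ⇒ h·k2=z(1+1/4z)y_n
  y_{n+1}/y_n = 1 + z(1+1/4z) = 1 + z + 1/4z²
  R(z) = 1 + z + 1/4z².

Boundary: |R(x)|=1, x<0.
x=-0.35: |R|=0.6806
R=1: x+1/4x²=0 ⇒ x=−4=-4.0000; min R=1−1/(4·1/4)=0.0000>−1
Confirm numerically:
  x=-3.792: |R|=0.80282 <1
  x=-3.315: |R|=0.43231 <1
  x=-1.629: |R|=0.03441 <1
  x=-1.614: |R|=0.03725 <1
  x=-4.300: |R|=1.32250 >1
  x=-4.123: |R|=1.12678 >1
Stable set (-4.0000, 0).

z* = -4.0000.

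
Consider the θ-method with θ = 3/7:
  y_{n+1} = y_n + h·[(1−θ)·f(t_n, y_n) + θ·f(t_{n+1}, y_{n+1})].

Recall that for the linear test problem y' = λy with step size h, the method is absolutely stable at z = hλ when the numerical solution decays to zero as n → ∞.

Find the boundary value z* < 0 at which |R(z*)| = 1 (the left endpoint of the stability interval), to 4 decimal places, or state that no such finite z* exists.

z* = -14.0000.

On y'=λy, z=hλ:
  y_{n+1} = y_n + z·[4/7·y_n + 3/7·y_{n+1}] ⇒ (1 − 3/7z)y_{n+1} = (1 + 4/7z)y_n
  ⇒ R(z) = (1 + 4/7z)/(1 − 3/7z).

Solve |R(x)|<1 on ℝ⁻.
x=-1.18: |R|=0.2163
R=−1: 1+4/7x = −1+3/7x ⇒ -1/7x=2 ⇒ x=2/(-1/7)=-14.0000
Confirm numerically:
  x=-13.770: |R|=0.99524 <1
  x=-13.256: |R|=0.98409 <1
  x=-9.113: |R|=0.85768 <1
  x=-14.399: |R|=1.00795 >1
  x=-14.213: |R|=1.00429 >1
  x=-14.031: |R|=1.00063 >1
Stable set (-14.0000, 0).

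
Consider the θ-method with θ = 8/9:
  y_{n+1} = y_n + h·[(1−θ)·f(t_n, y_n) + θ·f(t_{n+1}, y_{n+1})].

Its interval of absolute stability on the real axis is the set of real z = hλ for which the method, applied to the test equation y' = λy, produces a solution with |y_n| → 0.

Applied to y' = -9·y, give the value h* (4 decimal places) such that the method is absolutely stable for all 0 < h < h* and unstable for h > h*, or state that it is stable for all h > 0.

Set f=λy, z=hλ:
  y_{n+1} = y_n + z·[1/9·y_n + 8/9·y_{n+1}] ⇒ (1 − 8/9z)y_{n+1} = (1 + 1/9z)y_n
  R(z) = (1 + 1/9z)/(1 − 8/9z).

Solve |R(x)|<1 on ℝ⁻.
x=-1.78: |R|=0.3107
x=-2: |R|=0.2800
x=-10: |R|=0.0112
x=-100: |R|=0.1125
θ=8/9≥1/2 ⇒ |1+1/9x|<|1−8/9x| ∀x<0 ⇒ stable on all of ℝ⁻.

(−∞, 0) — no finite endpoint. Any h>0 works for λ=-9.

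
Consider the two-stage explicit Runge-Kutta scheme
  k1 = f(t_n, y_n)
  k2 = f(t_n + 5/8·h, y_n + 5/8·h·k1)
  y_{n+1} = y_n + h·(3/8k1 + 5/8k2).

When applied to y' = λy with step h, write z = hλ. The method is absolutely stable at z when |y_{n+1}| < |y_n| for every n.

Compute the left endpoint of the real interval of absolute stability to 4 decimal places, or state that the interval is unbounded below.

z* = -2.5600.

Test eqn y'=λy, z=hλ:
  k1=λy_n ⇒ h·k1=z·y_n;  k2=λ(1+5/8z)y_n ⇒ h·k2=z(1+5/8z)y_n
  y_{n+1}/y_n = 1 + 3/8z + 5/8z(1+5/8z) = 1 + z + 25/64z²
  so R(z) = 1 + z + 25/64z².

Solve |R(x)|<1 on ℝ⁻.
x=-0.47: |R|=0.6163
R=1: x+25/64x²=0 ⇒ x=−64/25=-2.5600; min R=1−1/(4·25/64)=0.3600>−1
Confirm numerically:
  x=-2.506: |R|=0.94714 <1
  x=-2.477: |R|=0.91969 <1
  x=-2.364: |R|=0.81901 <1
  x=-1.255: |R|=0.36024 <1
  x=-2.929: |R|=1.42219 >1
  x=-2.899: |R|=1.38389 >1
  x=-2.840: |R|=1.31062 >1
Interval (-2.5600, 0).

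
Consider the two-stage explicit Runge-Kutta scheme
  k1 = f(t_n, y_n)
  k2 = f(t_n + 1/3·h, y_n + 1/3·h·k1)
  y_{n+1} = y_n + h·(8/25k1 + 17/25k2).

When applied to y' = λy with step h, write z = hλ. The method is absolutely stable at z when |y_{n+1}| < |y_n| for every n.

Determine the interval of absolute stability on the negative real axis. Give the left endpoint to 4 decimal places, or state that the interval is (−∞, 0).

z∈(-4.4118,0).

With y'=λy (z=hλ):
  k1=λy_n ⇒ h·k1=z·y_n;  k2=λ(1+1/3z)y_n ⇒ h·k2=z(1+1/3z)y_n
  y_{n+1}/y_n = 1 + 8/25z + 17/25z(1+1/3z) = 1 + z + 17/75z²
  Hence R(z) = 1 + z + 17/75z².

Find x<0 with |R(x)|<1.
x=-0.51: |R|=0.5490
R=1: x+17/75x²=0 ⇒ x=−75/17=-4.4118; min R=1−1/(4·17/75)=-0.1029>−1
Confirm numerically:
  x=-4.291: |R|=0.88254 <1
  x=-2.922: |R|=0.01330 <1
  x=-2.537: |R|=0.07809 <1
  x=-2.376: |R|=0.09638 <1
  x=-4.704: |R|=1.31159 >1
  x=-4.662: |R|=1.26443 >1
So |R|<1 on (-4.4118, 0).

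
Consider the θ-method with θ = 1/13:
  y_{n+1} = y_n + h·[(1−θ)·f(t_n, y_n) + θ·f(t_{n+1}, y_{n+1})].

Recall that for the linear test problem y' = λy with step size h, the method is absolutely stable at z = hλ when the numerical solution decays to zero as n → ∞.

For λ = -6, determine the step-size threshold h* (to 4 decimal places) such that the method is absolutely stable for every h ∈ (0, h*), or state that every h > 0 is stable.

Set f=λy, z=hλ:
  y_{n+1} = y_n + z·[12/13·y_n + 1/13·y_{n+1}] ⇒ (1 − 1/13z)y_{n+1} = (1 + 12/13z)y_n
  ⇒ R(z) = (1 + 12/13z)/(1 − 1/13z).

Boundary: |R(x)|=1, x<0.
x=-1.69: |R|=0.4956
R=−1: 1+12/13x = −1+1/13x ⇒ -11/13x=2 ⇒ x=2/(-11/13)=-2.3636
Confirm numerically:
  x=-2.068: |R|=0.78418 <1
  x=-1.863: |R|=0.62948 <1
  x=-1.664: |R|=0.47518 <1
  x=-1.617: |R|=0.43812 <1
  x=-2.910: |R|=1.37775 >1
  x=-2.584: |R|=1.15554 >1
  x=-2.562: |R|=1.14021 >1
So |R|<1 on (-2.3636, 0).

(-2.3636,0); λ=-6 ⇒ h* = (26/11)/6 = 0.3939.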